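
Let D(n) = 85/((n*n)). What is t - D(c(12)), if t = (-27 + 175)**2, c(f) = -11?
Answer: 2650299/121 ≈ 21903.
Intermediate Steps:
t = 21904 (t = 148**2 = 21904)
D(n) = 85/n**2 (D(n) = 85/(n**2) = 85/n**2)
t - D(c(12)) = 21904 - 85/(-11)**2 = 21904 - 85/121 = 2650299/121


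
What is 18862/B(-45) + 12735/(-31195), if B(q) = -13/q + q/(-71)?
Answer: 187990074477/9196286 ≈ 20442.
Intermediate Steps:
B(q) = -13/q - q/71 (B(q) = -13/q + q*(-1/71) = -13/q - q/71)
18862/B(-45) + 12735/(-31195) = 18862/(-13/(-45) - 1/71*(-45)) + 12735/(-31195) = 18862/(-13*(-1/45) + 45/71) + 12735*(-1/31195) = 18862/(13/45 + 45/71) - 2547/6239 = 18862/(2948/3195) - 2547/6239 = 18862*(3195/2948) - 2547/6239 = 30132045/1474 - 2547/6239 = 187990074477/9196286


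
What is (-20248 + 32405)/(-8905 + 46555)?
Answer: 12157/37650 ≈ 0.32290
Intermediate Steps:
(-20248 + 32405)/(-8905 + 46555) = 12157/37650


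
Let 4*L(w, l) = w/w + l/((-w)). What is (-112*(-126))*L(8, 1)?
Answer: 3087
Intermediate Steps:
L(w, l) = ¼ - l/(4*w) (L(w, l) = (w/w + l/((-w)))/4 = (1 + l*(-1/w))/4 = (1 - l/w)/4 = ¼ - l/(4*w))
(-112*(-126))*L(8, 1) = (-112*(-126))*((¼)*(8 - 1*1)/8) = 14112*((¼)*(⅛)*(8 - 1)) = 14112*((¼)*(⅛)*7) = 14112*(7/32) = 3087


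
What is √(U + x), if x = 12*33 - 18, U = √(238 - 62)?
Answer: √(378 + 4*√11) ≈ 19.780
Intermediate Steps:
U = 4*√11 (U = √176 = 4*√11 ≈ 13.266)
x = 378 (x = 396 - 18 = 378)
√(U + x) = √(4*√11 + 378) = √(378 + 4*√11)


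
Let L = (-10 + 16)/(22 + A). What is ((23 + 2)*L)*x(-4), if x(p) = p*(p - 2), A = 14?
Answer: 100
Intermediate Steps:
x(p) = p*(-2 + p)
L = 1/6 (L = (-10 + 16)/(22 + 14) = 6/36 = 6*(1/36) = 1/6 ≈ 0.16667)
((23 + 2)*L)*x(-4) = ((23 + 2)*(1/6))*(-4*(-2 - 4)) = (25*(1/6))*(-4*(-6)) = (25/6)*24 = 100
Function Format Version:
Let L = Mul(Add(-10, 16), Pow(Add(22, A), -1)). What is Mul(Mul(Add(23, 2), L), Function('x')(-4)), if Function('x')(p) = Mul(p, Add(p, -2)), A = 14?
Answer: 100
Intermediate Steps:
Function('x')(p) = Mul(p, Add(-2, p))
L = Rational(1, 6) (L = Mul(Add(-10, 16), Pow(Add(22, 14), -1)) = Mul(6, Pow(36, -1)) = Mul(6, Rational(1, 36)) = Rational(1, 6) ≈ 0.16667)
Mul(Mul(Add(23, 2), L), Function('x')(-4)) = Mul(Mul(Add(23, 2), Rational(1, 6)), Mul(-4, Add(-2, -4))) = Mul(Mul(25, Rational(1, 6)), Mul(-4, -6)) = Mul(Rational(25, 6), 24) = 100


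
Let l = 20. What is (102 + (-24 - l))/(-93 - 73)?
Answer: -29/83 ≈ -0.34940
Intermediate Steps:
(102 + (-24 - l))/(-93 - 73) = (102 + (-24 - 1*20))/(-93 - 73) = (102 + (-24 - 20))/(-166) = -(102 - 44)/166 = -1/166*58 = -29/83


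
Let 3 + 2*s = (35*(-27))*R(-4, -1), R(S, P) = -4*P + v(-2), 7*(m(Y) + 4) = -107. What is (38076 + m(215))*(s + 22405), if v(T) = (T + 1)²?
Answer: 762694611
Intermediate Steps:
v(T) = (1 + T)²
m(Y) = -135/7 (m(Y) = -4 + (⅐)*(-107) = -4 - 107/7 = -135/7)
R(S, P) = 1 - 4*P (R(S, P) = -4*P + (1 - 2)² = -4*P + (-1)² = -4*P + 1 = 1 - 4*P)
s = -2364 (s = -3/2 + ((35*(-27))*(1 - 4*(-1)))/2 = -3/2 + (-945*(1 + 4))/2 = -3/2 + (-945*5)/2 = -3/2 + (½)*(-4725) = -3/2 - 4725/2 = -2364)
(38076 + m(215))*(s + 22405) = (38076 - 135/7)*(-2364 + 22405) = (266397/7)*20041 = 762694611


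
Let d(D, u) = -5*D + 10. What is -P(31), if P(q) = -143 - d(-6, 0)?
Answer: 183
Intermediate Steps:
d(D, u) = 10 - 5*D
P(q) = -183 (P(q) = -143 - (10 - 5*(-6)) = -143 - (10 + 30) = -143 - 1*40 = -143 - 40 = -183)
-P(31) = -1*(-183) = 183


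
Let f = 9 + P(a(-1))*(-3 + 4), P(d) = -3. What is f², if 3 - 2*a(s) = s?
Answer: 36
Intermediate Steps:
a(s) = 3/2 - s/2
f = 6 (f = 9 - 3*(-3 + 4) = 9 - 3*1 = 9 - 3 = 6)
f² = 6² = 36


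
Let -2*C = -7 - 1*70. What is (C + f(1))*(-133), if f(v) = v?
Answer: -10507/2 ≈ -5253.5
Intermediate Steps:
C = 77/2 (C = -(-7 - 1*70)/2 = -(-7 - 70)/2 = -½*(-77) = 77/2 ≈ 38.500)
(C + f(1))*(-133) = (77/2 + 1)*(-133) = (79/2)*(-133) = -10507/2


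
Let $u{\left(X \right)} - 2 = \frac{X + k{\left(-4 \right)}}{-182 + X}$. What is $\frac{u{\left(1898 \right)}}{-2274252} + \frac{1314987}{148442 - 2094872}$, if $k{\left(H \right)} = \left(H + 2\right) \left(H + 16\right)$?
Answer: $- \frac{47517594461333}{70334904645720} \approx -0.67559$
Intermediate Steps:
$k{\left(H \right)} = \left(2 + H\right) \left(16 + H\right)$
$u{\left(X \right)} = 2 + \frac{-24 + X}{-182 + X}$ ($u{\left(X \right)} = 2 + \frac{X + \left(32 + \left(-4\right)^{2} + 18 \left(-4\right)\right)}{-182 + X} = 2 + \frac{X + \left(32 + 16 - 72\right)}{-182 + X} = 2 + \frac{X - 24}{-182 + X} = 2 + \frac{-24 + X}{-182 + X}$)
$\frac{u{\left(1898 \right)}}{-2274252} + \frac{1314987}{148442 - 2094872} = \frac{\frac{1}{-182 + 1898} \left(-388 + 3 \cdot 1898\right)}{-2274252} + \frac{1314987}{148442 - 2094872} = \frac{-388 + 5694}{1716} \left(- \frac{1}{2274252}\right) + \frac{1314987}{148442 - 2094872} = \frac{1}{1716} \cdot 5306 \left(- \frac{1}{2274252}\right) + \frac{1314987}{-1946430} = \frac{2653}{858} \left(- \frac{1}{2274252}\right) + 1314987 \left(- \frac{1}{1946430}\right) = - \frac{2653}{1951308216} - \frac{438329}{648810} = - \frac{47517594461333}{70334904645720}$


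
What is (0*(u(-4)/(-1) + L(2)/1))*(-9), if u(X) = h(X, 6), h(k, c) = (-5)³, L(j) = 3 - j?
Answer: 0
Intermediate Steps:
h(k, c) = -125
u(X) = -125
(0*(u(-4)/(-1) + L(2)/1))*(-9) = (0*(-125/(-1) + (3 - 1*2)/1))*(-9) = (0*(-125*(-1) + (3 - 2)*1))*(-9) = (0*(125 + 1*1))*(-9) = (0*(125 + 1))*(-9) = (0*126)*(-9) = 0*(-9) = 0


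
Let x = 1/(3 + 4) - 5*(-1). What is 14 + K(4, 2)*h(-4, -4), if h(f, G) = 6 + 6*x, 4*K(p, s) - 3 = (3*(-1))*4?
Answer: -965/14 ≈ -68.929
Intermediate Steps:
K(p, s) = -9/4 (K(p, s) = ¾ + ((3*(-1))*4)/4 = ¾ + (-3*4)/4 = ¾ + (¼)*(-12) = ¾ - 3 = -9/4)
x = 36/7 (x = 1/7 - 1*(-5) = ⅐ + 5 = 36/7 ≈ 5.1429)
h(f, G) = 258/7 (h(f, G) = 6 + 6*(36/7) = 6 + 216/7 = 258/7)
14 + K(4, 2)*h(-4, -4) = 14 - 9/4*258/7 = 14 - 1161/14 = -965/14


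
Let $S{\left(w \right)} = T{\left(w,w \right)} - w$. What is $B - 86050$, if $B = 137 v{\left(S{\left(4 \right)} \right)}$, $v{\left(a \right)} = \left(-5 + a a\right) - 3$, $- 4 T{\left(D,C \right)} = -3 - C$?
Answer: $- \frac{1383239}{16} \approx -86453.0$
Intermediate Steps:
$T{\left(D,C \right)} = \frac{3}{4} + \frac{C}{4}$ ($T{\left(D,C \right)} = - \frac{-3 - C}{4} = \frac{3}{4} + \frac{C}{4}$)
$S{\left(w \right)} = \frac{3}{4} - \frac{3 w}{4}$ ($S{\left(w \right)} = \left(\frac{3}{4} + \frac{w}{4}\right) - w = \frac{3}{4} - \frac{3 w}{4}$)
$v{\left(a \right)} = -8 + a^{2}$ ($v{\left(a \right)} = \left(-5 + a^{2}\right) - 3 = -8 + a^{2}$)
$B = - \frac{6439}{16}$ ($B = 137 \left(-8 + \left(\frac{3}{4} - 3\right)^{2}\right) = 137 \left(-8 + \left(- \frac{9}{4}\right)^{2}\right) = 137 \left(-8 + \frac{81}{16}\right) = 137 \left(- \frac{47}{16}\right) = - \frac{6439}{16} \approx -402.44$)
$B - 86050 = - \frac{6439}{16} - 86050 = - \frac{1383239}{16}$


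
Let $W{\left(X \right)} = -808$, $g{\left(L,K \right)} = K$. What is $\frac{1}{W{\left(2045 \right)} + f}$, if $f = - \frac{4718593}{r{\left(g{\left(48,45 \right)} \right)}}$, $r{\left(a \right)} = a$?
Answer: $- \frac{45}{4754953} \approx -9.4638 \cdot 10^{-6}$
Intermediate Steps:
$f = - \frac{4718593}{45} \approx -1.0486 \cdot 10^{5}$
$\frac{1}{W{\left(2045 \right)} + f} = \frac{1}{-808 - \frac{4718593}{45}} = \frac{1}{- \frac{4754953}{45}} = - \frac{45}{4754953}$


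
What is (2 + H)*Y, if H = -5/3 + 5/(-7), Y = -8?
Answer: 64/21 ≈ 3.0476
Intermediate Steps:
H = -50/21 (H = -5*⅓ + 5*(-⅐) = -5/3 - 5/7 = -50/21 ≈ -2.3810)
(2 + H)*Y = (2 - 50/21)*(-8) = -8/21*(-8) = 64/21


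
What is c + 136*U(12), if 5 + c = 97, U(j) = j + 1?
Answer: 1860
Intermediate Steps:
U(j) = 1 + j
c = 92 (c = -5 + 97 = 92)
c + 136*U(12) = 92 + 136*(1 + 12) = 92 + 136*13 = 92 + 1768 = 1860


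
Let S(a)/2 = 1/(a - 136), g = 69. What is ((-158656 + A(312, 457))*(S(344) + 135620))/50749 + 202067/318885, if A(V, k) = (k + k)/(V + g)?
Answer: -15104034069827206271/35624386162820 ≈ -4.2398e+5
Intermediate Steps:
S(a) = 2/(-136 + a) (S(a) = 2/(a - 136) = 2/(-136 + a))
A(V, k) = 2*k/(69 + V) (A(V, k) = (k + k)/(V + 69) = (2*k)/(69 + V) = 2*k/(69 + V))
((-158656 + A(312, 457))*(S(344) + 135620))/50749 + 202067/318885 = ((-158656 + 2*457/(69 + 312))*(2/(-136 + 344) + 135620))/50749 + 202067/318885 = ((-158656 + 2*457/381)*(2/208 + 135620))*(1/50749) + 202067*(1/318885) = ((-158656 + 2*457*(1/381))*(2*(1/208) + 135620))*(1/50749) + 202067/318885 = ((-158656 + 914/381)*(1/104 + 135620))*(1/50749) + 202067/318885 = -60447022/381*14104481/104*(1/50749) + 202067/318885 = -426286936652791/19812*1/50749 + 202067/318885 = -426286936652791/1005439188 + 202067/318885 = -15104034069827206271/35624386162820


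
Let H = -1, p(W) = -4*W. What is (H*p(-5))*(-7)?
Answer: 140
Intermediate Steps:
(H*p(-5))*(-7) = -(-4)*(-5)*(-7) = -1*20*(-7) = -20*(-7) = 140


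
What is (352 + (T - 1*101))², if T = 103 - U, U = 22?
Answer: 110224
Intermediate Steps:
T = 81 (T = 103 - 1*22 = 103 - 22 = 81)
(352 + (T - 1*101))² = (352 + (81 - 1*101))² = (352 + (81 - 101))² = (352 - 20)² = 332² = 110224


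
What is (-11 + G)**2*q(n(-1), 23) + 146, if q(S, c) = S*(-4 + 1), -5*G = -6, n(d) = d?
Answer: 10853/25 ≈ 434.12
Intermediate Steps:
G = 6/5 (G = -1/5*(-6) = 6/5 ≈ 1.2000)
q(S, c) = -3*S (q(S, c) = S*(-3) = -3*S)
(-11 + G)**2*q(n(-1), 23) + 146 = (-11 + 6/5)**2*(-3*(-1)) + 146 = (-49/5)**2*3 + 146 = (2401/25)*3 + 146 = 7203/25 + 146 = 10853/25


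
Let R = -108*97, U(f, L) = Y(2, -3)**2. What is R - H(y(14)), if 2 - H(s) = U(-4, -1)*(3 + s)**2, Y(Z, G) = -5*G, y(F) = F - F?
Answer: -8453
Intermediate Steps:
y(F) = 0
U(f, L) = 225 (U(f, L) = (-5*(-3))**2 = 15**2 = 225)
R = -10476
H(s) = 2 - 225*(3 + s)**2
R - H(y(14)) = -10476 - (2 - 225*(3 + 0)**2) = -10476 - (2 - 225*3**2) = -10476 - (2 - 225*9) = -10476 - (2 - 2025) = -10476 - 1*(-2023) = -10476 + 2023 = -8453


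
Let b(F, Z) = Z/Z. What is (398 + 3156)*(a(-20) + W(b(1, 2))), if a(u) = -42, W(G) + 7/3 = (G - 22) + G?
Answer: -685922/3 ≈ -2.2864e+5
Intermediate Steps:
b(F, Z) = 1
W(G) = -73/3 + 2*G (W(G) = -7/3 + ((G - 22) + G) = -7/3 + ((-22 + G) + G) = -7/3 + (-22 + 2*G) = -73/3 + 2*G)
(398 + 3156)*(a(-20) + W(b(1, 2))) = (398 + 3156)*(-42 + (-73/3 + 2*1)) = 3554*(-42 + (-73/3 + 2)) = 3554*(-42 - 67/3) = 3554*(-193/3) = -685922/3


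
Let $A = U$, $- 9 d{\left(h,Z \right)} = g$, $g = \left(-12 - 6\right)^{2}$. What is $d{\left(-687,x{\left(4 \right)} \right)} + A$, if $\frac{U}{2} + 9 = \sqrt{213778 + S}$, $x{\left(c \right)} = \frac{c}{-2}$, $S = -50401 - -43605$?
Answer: $-54 + 6 \sqrt{22998} \approx 855.91$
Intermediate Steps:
$g = 324$ ($g = \left(-18\right)^{2} = 324$)
$S = -6796$ ($S = -50401 + 43605 = -6796$)
$x{\left(c \right)} = - \frac{c}{2}$ ($x{\left(c \right)} = c \left(- \frac{1}{2}\right) = - \frac{c}{2}$)
$d{\left(h,Z \right)} = -36$ ($d{\left(h,Z \right)} = \left(- \frac{1}{9}\right) 324 = -36$)
$U = -18 + 6 \sqrt{22998}$ ($U = -18 + 2 \sqrt{213778 - 6796} = -18 + 2 \sqrt{206982} = -18 + 2 \cdot 3 \sqrt{22998} = -18 + 6 \sqrt{22998} \approx 891.91$)
$A = -18 + 6 \sqrt{22998} \approx 891.91$
$d{\left(-687,x{\left(4 \right)} \right)} + A = -36 - \left(18 - 6 \sqrt{22998}\right) = -54 + 6 \sqrt{22998}$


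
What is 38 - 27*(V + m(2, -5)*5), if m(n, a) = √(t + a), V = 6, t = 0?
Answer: -124 - 135*I*√5 ≈ -124.0 - 301.87*I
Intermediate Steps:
m(n, a) = √a (m(n, a) = √(0 + a) = √a)
38 - 27*(V + m(2, -5)*5) = 38 - 27*(6 + √(-5)*5) = 38 - 27*(6 + (I*√5)*5) = 38 - 27*(6 + 5*I*√5) = 38 + (-162 - 135*I*√5) = -124 - 135*I*√5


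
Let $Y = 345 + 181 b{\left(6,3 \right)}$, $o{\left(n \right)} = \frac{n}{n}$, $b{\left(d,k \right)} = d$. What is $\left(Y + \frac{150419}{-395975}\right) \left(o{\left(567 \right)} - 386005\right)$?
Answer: $- \frac{218667331075224}{395975} \approx -5.5222 \cdot 10^{8}$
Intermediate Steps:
$o{\left(n \right)} = 1$
$Y = 1431$ ($Y = 345 + 181 \cdot 6 = 345 + 1086 = 1431$)
$\left(Y + \frac{150419}{-395975}\right) \left(o{\left(567 \right)} - 386005\right) = \left(1431 + \frac{150419}{-395975}\right) \left(1 - 386005\right) = \left(1431 + 150419 \left(- \frac{1}{395975}\right)\right) \left(-386004\right) = \left(1431 - \frac{150419}{395975}\right) \left(-386004\right) = \frac{566489806}{395975} \left(-386004\right) = - \frac{218667331075224}{395975}$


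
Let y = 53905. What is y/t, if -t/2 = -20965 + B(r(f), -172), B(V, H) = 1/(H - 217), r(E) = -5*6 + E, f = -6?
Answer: 20969045/16310772 ≈ 1.2856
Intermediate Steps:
r(E) = -30 + E
B(V, H) = 1/(-217 + H)
t = 16310772/389 (t = -2*(-20965 + 1/(-217 - 172)) = -2*(-20965 + 1/(-389)) = -2*(-20965 - 1/389) = -2*(-8155386/389) = 16310772/389 ≈ 41930.)
y/t = 53905/(16310772/389) = 53905*(389/16310772) = 20969045/16310772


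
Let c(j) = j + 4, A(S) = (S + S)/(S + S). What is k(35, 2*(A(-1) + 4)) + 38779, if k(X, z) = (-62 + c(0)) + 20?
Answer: 38741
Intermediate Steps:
A(S) = 1 (A(S) = (2*S)/((2*S)) = (2*S)*(1/(2*S)) = 1)
c(j) = 4 + j
k(X, z) = -38 (k(X, z) = (-62 + (4 + 0)) + 20 = (-62 + 4) + 20 = -58 + 20 = -38)
k(35, 2*(A(-1) + 4)) + 38779 = -38 + 38779 = 38741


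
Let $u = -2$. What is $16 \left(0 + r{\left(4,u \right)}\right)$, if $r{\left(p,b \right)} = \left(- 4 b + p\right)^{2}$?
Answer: $2304$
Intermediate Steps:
$r{\left(p,b \right)} = \left(p - 4 b\right)^{2}$
$16 \left(0 + r{\left(4,u \right)}\right) = 16 \left(0 + \left(\left(-1\right) 4 + 4 \left(-2\right)\right)^{2}\right) = 16 \left(0 + \left(-4 - 8\right)^{2}\right) = 16 \left(0 + \left(-12\right)^{2}\right) = 16 \left(0 + 144\right) = 16 \cdot 144 = 2304$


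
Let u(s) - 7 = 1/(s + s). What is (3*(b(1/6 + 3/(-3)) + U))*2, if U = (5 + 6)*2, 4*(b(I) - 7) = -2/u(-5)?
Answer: 3992/23 ≈ 173.57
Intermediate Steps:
u(s) = 7 + 1/(2*s) (u(s) = 7 + 1/(s + s) = 7 + 1/(2*s))
b(I) = 478/69 (b(I) = 7 + (-2/(7 + (½)/(-5)))/4 = 7 + (-2/(7 + (½)*(-⅕)))/4 = 7 + (-2/(7 - ⅒))/4 = 7 + (-2/69/10)/4 = 7 + (-2*10/69)/4 = 7 + (¼)*(-20/69) = 7 - 5/69 = 478/69)
U = 22 (U = 11*2 = 22)
(3*(b(1/6 + 3/(-3)) + U))*2 = (3*(478/69 + 22))*2 = (3*(1996/69))*2 = (1996/23)*2 = 3992/23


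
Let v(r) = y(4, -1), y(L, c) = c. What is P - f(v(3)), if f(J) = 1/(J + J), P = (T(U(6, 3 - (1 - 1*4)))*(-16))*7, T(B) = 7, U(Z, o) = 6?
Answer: -1567/2 ≈ -783.50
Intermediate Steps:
v(r) = -1
P = -784 (P = (7*(-16))*7 = -112*7 = -784)
f(J) = 1/(2*J)
P - f(v(3)) = -784 - 1/(2*(-1)) = -784 - (-1)/2 = -784 - 1*(-½) = -784 + ½ = -1567/2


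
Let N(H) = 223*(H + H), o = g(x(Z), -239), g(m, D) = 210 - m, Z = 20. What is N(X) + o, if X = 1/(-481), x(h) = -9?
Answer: 104893/481 ≈ 218.07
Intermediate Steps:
o = 219 (o = 210 - 1*(-9) = 210 + 9 = 219)
X = -1/481 ≈ -0.0020790
N(H) = 446*H (N(H) = 223*(2*H) = 446*H)
N(X) + o = 446*(-1/481) + 219 = -446/481 + 219 = 104893/481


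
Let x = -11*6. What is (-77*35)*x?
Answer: 177870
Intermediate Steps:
x = -66
(-77*35)*x = -77*35*(-66) = -2695*(-66) = 177870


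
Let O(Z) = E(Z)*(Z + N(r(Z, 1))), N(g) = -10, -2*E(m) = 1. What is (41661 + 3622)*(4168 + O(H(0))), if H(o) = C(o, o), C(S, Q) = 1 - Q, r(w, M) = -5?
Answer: 377886635/2 ≈ 1.8894e+8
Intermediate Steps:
E(m) = -½ (E(m) = -½*1 = -½)
H(o) = 1 - o
O(Z) = 5 - Z/2 (O(Z) = -(Z - 10)/2 = -(-10 + Z)/2 = 5 - Z/2)
(41661 + 3622)*(4168 + O(H(0))) = (41661 + 3622)*(4168 + (5 - (1 - 1*0)/2)) = 45283*(4168 + (5 - (1 + 0)/2)) = 45283*(4168 + (5 - ½*1)) = 45283*(4168 + (5 - ½)) = 45283*(4168 + 9/2) = 45283*(8345/2) = 377886635/2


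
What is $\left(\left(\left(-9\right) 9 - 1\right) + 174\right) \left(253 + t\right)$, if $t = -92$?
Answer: $14812$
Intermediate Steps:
$\left(\left(\left(-9\right) 9 - 1\right) + 174\right) \left(253 + t\right) = \left(\left(\left(-9\right) 9 - 1\right) + 174\right) \left(253 - 92\right) = \left(\left(-81 - 1\right) + 174\right) 161 = \left(-82 + 174\right) 161 = 92 \cdot 161 = 14812$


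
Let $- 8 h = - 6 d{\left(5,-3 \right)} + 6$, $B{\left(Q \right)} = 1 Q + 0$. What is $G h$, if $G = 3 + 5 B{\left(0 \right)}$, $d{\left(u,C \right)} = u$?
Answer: $9$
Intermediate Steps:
$B{\left(Q \right)} = Q$ ($B{\left(Q \right)} = Q + 0 = Q$)
$h = 3$ ($h = - \frac{\left(-6\right) 5 + 6}{8} = - \frac{-30 + 6}{8} = \left(- \frac{1}{8}\right) \left(-24\right) = 3$)
$G = 3$ ($G = 3 + 5 \cdot 0 = 3 + 0 = 3$)
$G h = 3 \cdot 3 = 9$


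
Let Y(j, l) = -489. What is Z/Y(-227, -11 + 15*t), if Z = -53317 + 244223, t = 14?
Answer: -190906/489 ≈ -390.40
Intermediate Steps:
Z = 190906
Z/Y(-227, -11 + 15*t) = 190906/(-489) = 190906*(-1/489) = -190906/489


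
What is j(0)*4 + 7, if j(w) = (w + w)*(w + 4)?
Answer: 7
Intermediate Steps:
j(w) = 2*w*(4 + w) (j(w) = (2*w)*(4 + w) = 2*w*(4 + w))
j(0)*4 + 7 = (2*0*(4 + 0))*4 + 7 = (2*0*4)*4 + 7 = 0*4 + 7 = 0 + 7 = 7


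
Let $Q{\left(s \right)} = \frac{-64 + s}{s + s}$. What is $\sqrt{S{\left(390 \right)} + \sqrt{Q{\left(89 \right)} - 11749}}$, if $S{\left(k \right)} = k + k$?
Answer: $\frac{\sqrt{24713520 + 178 i \sqrt{372250866}}}{178} \approx 27.995 + 1.9359 i$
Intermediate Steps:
$Q{\left(s \right)} = \frac{-64 + s}{2 s}$
$S{\left(k \right)} = 2 k$
$\sqrt{S{\left(390 \right)} + \sqrt{Q{\left(89 \right)} - 11749}} = \sqrt{2 \cdot 390 + \sqrt{\frac{-64 + 89}{2 \cdot 89} - 11749}} = \sqrt{780 + \sqrt{\frac{1}{2} \cdot \frac{1}{89} \cdot 25 - 11749}} = \sqrt{780 + \sqrt{\frac{25}{178} - 11749}} = \sqrt{780 + \sqrt{- \frac{2091297}{178}}} = \sqrt{780 + \frac{i \sqrt{372250866}}{178}}$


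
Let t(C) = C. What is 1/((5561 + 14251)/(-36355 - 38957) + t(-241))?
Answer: -6276/1514167 ≈ -0.0041449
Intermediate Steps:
1/((5561 + 14251)/(-36355 - 38957) + t(-241)) = 1/((5561 + 14251)/(-36355 - 38957) - 241) = 1/(19812/(-75312) - 241) = 1/(19812*(-1/75312) - 241) = 1/(-1651/6276 - 241) = 1/(-1514167/6276) = -6276/1514167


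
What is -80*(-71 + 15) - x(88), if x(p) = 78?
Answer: 4402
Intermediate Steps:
-80*(-71 + 15) - x(88) = -80*(-71 + 15) - 1*78 = -80*(-56) - 78 = 4480 - 78 = 4402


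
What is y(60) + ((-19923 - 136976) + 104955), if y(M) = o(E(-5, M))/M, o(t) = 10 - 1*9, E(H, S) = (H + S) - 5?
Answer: -3116639/60 ≈ -51944.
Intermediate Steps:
E(H, S) = -5 + H + S
o(t) = 1 (o(t) = 10 - 9 = 1)
y(M) = 1/M
y(60) + ((-19923 - 136976) + 104955) = 1/60 + ((-19923 - 136976) + 104955) = 1/60 + (-156899 + 104955) = 1/60 - 51944 = -3116639/60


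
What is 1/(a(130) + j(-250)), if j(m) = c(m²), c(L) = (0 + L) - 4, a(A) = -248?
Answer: 1/62248 ≈ 1.6065e-5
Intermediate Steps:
c(L) = -4 + L (c(L) = L - 4 = -4 + L)
j(m) = -4 + m²
1/(a(130) + j(-250)) = 1/(-248 + (-4 + (-250)²)) = 1/(-248 + (-4 + 62500)) = 1/(-248 + 62496) = 1/62248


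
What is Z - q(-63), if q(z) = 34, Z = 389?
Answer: 355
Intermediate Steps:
Z - q(-63) = 389 - 1*34 = 389 - 34 = 355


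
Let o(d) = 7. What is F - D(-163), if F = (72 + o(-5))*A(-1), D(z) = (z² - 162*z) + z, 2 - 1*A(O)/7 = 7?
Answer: -55577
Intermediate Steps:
A(O) = -35 (A(O) = 14 - 7*7 = 14 - 49 = -35)
D(z) = z² - 161*z
F = -2765 (F = (72 + 7)*(-35) = 79*(-35) = -2765)
F - D(-163) = -2765 - (-163)*(-161 - 163) = -2765 - (-163)*(-324) = -2765 - 1*52812 = -2765 - 52812 = -55577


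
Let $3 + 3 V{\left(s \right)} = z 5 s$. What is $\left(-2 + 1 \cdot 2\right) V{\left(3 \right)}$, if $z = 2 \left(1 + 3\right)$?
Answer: $0$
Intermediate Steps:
$z = 8$ ($z = 2 \cdot 4 = 8$)
$V{\left(s \right)} = -1 + \frac{40 s}{3}$ ($V{\left(s \right)} = -1 + \frac{8 \cdot 5 s}{3} = -1 + \frac{40 s}{3}$)
$\left(-2 + 1 \cdot 2\right) V{\left(3 \right)} = \left(-2 + 1 \cdot 2\right) \left(-1 + \frac{40}{3} \cdot 3\right) = \left(-2 + 2\right) \left(-1 + 40\right) = 0 \cdot 39 = 0$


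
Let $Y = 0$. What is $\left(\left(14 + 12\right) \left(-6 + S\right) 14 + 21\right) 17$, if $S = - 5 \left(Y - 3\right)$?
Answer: $56049$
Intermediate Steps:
$S = 15$ ($S = - 5 \left(0 - 3\right) = \left(-5\right) \left(-3\right) = 15$)
$\left(\left(14 + 12\right) \left(-6 + S\right) 14 + 21\right) 17 = \left(\left(14 + 12\right) \left(-6 + 15\right) 14 + 21\right) 17 = \left(26 \cdot 9 \cdot 14 + 21\right) 17 = \left(234 \cdot 14 + 21\right) 17 = \left(3276 + 21\right) 17 = 3297 \cdot 17 = 56049$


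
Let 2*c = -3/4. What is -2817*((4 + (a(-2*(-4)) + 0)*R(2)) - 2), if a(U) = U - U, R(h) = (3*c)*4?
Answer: -5634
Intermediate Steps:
c = -3/8 (c = (-3/4)/2 = (-3*1/4)/2 = (1/2)*(-3/4) = -3/8 ≈ -0.37500)
R(h) = -9/2 (R(h) = (3*(-3/8))*4 = -9/8*4 = -9/2)
a(U) = 0
-2817*((4 + (a(-2*(-4)) + 0)*R(2)) - 2) = -2817*((4 + (0 + 0)*(-9/2)) - 2) = -2817*((4 + 0*(-9/2)) - 2) = -2817*((4 + 0) - 2) = -2817*(4 - 2) = -2817*2 = -5634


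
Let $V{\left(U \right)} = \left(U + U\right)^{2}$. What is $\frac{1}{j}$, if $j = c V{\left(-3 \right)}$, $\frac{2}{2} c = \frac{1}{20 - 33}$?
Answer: $- \frac{13}{36} \approx -0.36111$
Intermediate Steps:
$V{\left(U \right)} = 4 U^{2}$ ($V{\left(U \right)} = \left(2 U\right)^{2} = 4 U^{2}$)
$c = - \frac{1}{13}$ ($c = \frac{1}{20 - 33} = \frac{1}{-13} = - \frac{1}{13} \approx -0.076923$)
$j = - \frac{36}{13}$ ($j = - \frac{4 \left(-3\right)^{2}}{13} = - \frac{4 \cdot 9}{13} = \left(- \frac{1}{13}\right) 36 = - \frac{36}{13} \approx -2.7692$)
$\frac{1}{j} = \frac{1}{- \frac{36}{13}} = - \frac{13}{36}$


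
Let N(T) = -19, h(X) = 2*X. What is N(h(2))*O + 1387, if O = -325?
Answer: 7562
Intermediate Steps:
N(h(2))*O + 1387 = -19*(-325) + 1387 = 6175 + 1387 = 7562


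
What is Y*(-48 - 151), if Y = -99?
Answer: 19701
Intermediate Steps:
Y*(-48 - 151) = -99*(-48 - 151) = -99*(-199) = 19701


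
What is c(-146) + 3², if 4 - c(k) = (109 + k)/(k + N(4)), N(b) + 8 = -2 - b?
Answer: 2043/160 ≈ 12.769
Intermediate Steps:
N(b) = -10 - b (N(b) = -8 + (-2 - b) = -10 - b)
c(k) = 4 - (109 + k)/(-14 + k) (c(k) = 4 - (109 + k)/(k + (-10 - 1*4)) = 4 - (109 + k)/(k + (-10 - 4)) = 4 - (109 + k)/(k - 14) = 4 - (109 + k)/(-14 + k))
c(-146) + 3² = 3*(-55 - 146)/(-14 - 146) + 3² = 3*(-201)/(-160) + 9 = 3*(-1/160)*(-201) + 9 = 603/160 + 9 = 2043/160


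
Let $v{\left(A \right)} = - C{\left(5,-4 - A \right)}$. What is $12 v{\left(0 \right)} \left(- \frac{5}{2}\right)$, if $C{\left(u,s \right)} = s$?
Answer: $-120$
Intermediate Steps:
$v{\left(A \right)} = 4 + A$ ($v{\left(A \right)} = - (-4 - A) = 4 + A$)
$12 v{\left(0 \right)} \left(- \frac{5}{2}\right) = 12 \left(4 + 0\right) \left(- \frac{5}{2}\right) = 12 \cdot 4 \left(\left(-5\right) \frac{1}{2}\right) = 48 \left(- \frac{5}{2}\right) = -120$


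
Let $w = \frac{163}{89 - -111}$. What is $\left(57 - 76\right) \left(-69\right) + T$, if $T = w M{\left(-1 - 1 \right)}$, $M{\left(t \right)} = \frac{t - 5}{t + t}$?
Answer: $\frac{1049941}{800} \approx 1312.4$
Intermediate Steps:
$M{\left(t \right)} = \frac{-5 + t}{2 t}$
$w = \frac{163}{200}$ ($w = \frac{163}{89 + 111} = \frac{163}{200} \approx 0.815$)
$T = \frac{1141}{800}$ ($T = \frac{163 \frac{-5 - 2}{2 \left(-1 - 1\right)}}{200} = \frac{163 \frac{-5 - 2}{2 \left(-2\right)}}{200} = \frac{163 \cdot \frac{1}{2} \left(- \frac{1}{2}\right) \left(-7\right)}{200} = \frac{163}{200} \cdot \frac{7}{4} = \frac{1141}{800} \approx 1.4263$)
$\left(57 - 76\right) \left(-69\right) + T = \left(57 - 76\right) \left(-69\right) + \frac{1141}{800} = \left(-19\right) \left(-69\right) + \frac{1141}{800} = 1311 + \frac{1141}{800} = \frac{1049941}{800}$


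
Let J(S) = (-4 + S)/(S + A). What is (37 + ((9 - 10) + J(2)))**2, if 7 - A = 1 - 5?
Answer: 217156/169 ≈ 1284.9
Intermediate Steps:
A = 11 (A = 7 - (1 - 5) = 7 - 1*(-4) = 7 + 4 = 11)
J(S) = (-4 + S)/(11 + S) (J(S) = (-4 + S)/(S + 11) = (-4 + S)/(11 + S))
(37 + ((9 - 10) + J(2)))**2 = (37 + ((9 - 10) + (-4 + 2)/(11 + 2)))**2 = (37 + (-1 - 2/13))**2 = (37 - 15/13)**2 = (466/13)**2 = 217156/169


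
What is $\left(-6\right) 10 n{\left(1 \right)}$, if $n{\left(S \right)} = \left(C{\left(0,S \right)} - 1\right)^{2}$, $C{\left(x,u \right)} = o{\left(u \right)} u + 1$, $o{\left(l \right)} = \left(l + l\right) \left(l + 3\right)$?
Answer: $-3840$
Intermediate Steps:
$o{\left(l \right)} = 2 l \left(3 + l\right)$
$C{\left(x,u \right)} = 1 + 2 u^{2} \left(3 + u\right)$ ($C{\left(x,u \right)} = 2 u \left(3 + u\right) u + 1 = 2 u^{2} \left(3 + u\right) + 1 = 1 + 2 u^{2} \left(3 + u\right)$)
$n{\left(S \right)} = 4 S^{4} \left(3 + S\right)^{2}$ ($n{\left(S \right)} = \left(\left(1 + 2 S^{2} \left(3 + S\right)\right) - 1\right)^{2} = \left(2 S^{2} \left(3 + S\right)\right)^{2} = 4 S^{4} \left(3 + S\right)^{2}$)
$\left(-6\right) 10 n{\left(1 \right)} = \left(-6\right) 10 \cdot 4 \cdot 1^{4} \left(3 + 1\right)^{2} = - 60 \cdot 4 \cdot 1 \cdot 4^{2} = - 60 \cdot 4 \cdot 1 \cdot 16 = \left(-60\right) 64 = -3840$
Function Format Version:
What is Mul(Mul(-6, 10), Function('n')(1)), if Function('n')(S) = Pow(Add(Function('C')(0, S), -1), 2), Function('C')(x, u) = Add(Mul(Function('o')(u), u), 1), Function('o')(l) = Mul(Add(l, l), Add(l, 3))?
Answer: -3840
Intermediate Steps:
Function('o')(l) = Mul(2, l, Add(3, l)) (Function('o')(l) = Mul(Mul(2, l), Add(3, l)) = Mul(2, l, Add(3, l)))
Function('C')(x, u) = Add(1, Mul(2, Pow(u, 2), Add(3, u))) (Function('C')(x, u) = Add(Mul(Mul(2, u, Add(3, u)), u), 1) = Add(Mul(2, Pow(u, 2), Add(3, u)), 1) = Add(1, Mul(2, Pow(u, 2), Add(3, u))))
Function('n')(S) = Mul(4, Pow(S, 4), Pow(Add(3, S), 2)) (Function('n')(S) = Pow(Add(Add(1, Mul(2, Pow(S, 2), Add(3, S))), -1), 2) = Pow(Mul(2, Pow(S, 2), Add(3, S)), 2) = Mul(4, Pow(S, 4), Pow(Add(3, S), 2)))
Mul(Mul(-6, 10), Function('n')(1)) = Mul(Mul(-6, 10), Mul(4, Pow(1, 4), Pow(Add(3, 1), 2))) = Mul(-60, Mul(4, 1, Pow(4, 2))) = Mul(-60, Mul(4, 1, 16)) = Mul(-60, 64) = -3840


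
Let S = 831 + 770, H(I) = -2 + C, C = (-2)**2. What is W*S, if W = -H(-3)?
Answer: -3202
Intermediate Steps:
C = 4
H(I) = 2 (H(I) = -2 + 4 = 2)
W = -2 (W = -1*2 = -2)
S = 1601
W*S = -2*1601 = -3202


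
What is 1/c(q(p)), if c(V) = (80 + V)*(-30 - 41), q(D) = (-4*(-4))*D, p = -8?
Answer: 1/3408 ≈ 0.00029343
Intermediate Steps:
q(D) = 16*D
c(V) = -5680 - 71*V (c(V) = (80 + V)*(-71) = -5680 - 71*V)
1/c(q(p)) = 1/(-5680 - 1136*(-8)) = 1/(-5680 - 71*(-128)) = 1/(-5680 + 9088) = 1/3408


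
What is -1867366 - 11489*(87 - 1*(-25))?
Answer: -3154134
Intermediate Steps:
-1867366 - 11489*(87 - 1*(-25)) = -1867366 - 11489*(87 + 25) = -1867366 - 11489*112 = -1867366 - 1*1286768 = -1867366 - 1286768 = -3154134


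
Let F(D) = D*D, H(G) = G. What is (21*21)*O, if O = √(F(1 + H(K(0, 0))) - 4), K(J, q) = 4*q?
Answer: 441*I*√3 ≈ 763.83*I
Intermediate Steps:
F(D) = D²
O = I*√3 (O = √((1 + 4*0)² - 4) = √((1 + 0)² - 4) = √(1² - 4) = √(1 - 4) = √(-3) = I*√3 ≈ 1.732*I)
(21*21)*O = (21*21)*(I*√3) = 441*(I*√3) = 441*I*√3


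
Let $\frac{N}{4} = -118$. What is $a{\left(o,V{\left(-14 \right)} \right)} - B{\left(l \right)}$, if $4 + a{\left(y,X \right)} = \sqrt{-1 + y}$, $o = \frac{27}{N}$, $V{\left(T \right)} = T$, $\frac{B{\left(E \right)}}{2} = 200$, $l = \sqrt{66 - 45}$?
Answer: $-404 + \frac{i \sqrt{58882}}{236} \approx -404.0 + 1.0282 i$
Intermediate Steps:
$l = \sqrt{21} \approx 4.5826$
$B{\left(E \right)} = 400$ ($B{\left(E \right)} = 2 \cdot 200 = 400$)
$N = -472$ ($N = 4 \left(-118\right) = -472$)
$o = - \frac{27}{472}$ ($o = \frac{27}{-472} = 27 \left(- \frac{1}{472}\right) = - \frac{27}{472} \approx -0.057203$)
$a{\left(y,X \right)} = -4 + \sqrt{-1 + y}$
$a{\left(o,V{\left(-14 \right)} \right)} - B{\left(l \right)} = \left(-4 + \sqrt{-1 - \frac{27}{472}}\right) - 400 = \left(-4 + \sqrt{- \frac{499}{472}}\right) - 400 = \left(-4 + \frac{i \sqrt{58882}}{236}\right) - 400 = -404 + \frac{i \sqrt{58882}}{236}$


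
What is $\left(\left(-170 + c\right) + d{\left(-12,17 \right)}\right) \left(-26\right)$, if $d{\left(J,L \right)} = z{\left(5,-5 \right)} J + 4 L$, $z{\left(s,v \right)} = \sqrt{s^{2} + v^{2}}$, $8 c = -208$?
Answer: $3328 + 1560 \sqrt{2} \approx 5534.2$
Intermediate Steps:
$c = -26$ ($c = \frac{1}{8} \left(-208\right) = -26$)
$d{\left(J,L \right)} = 4 L + 5 J \sqrt{2}$ ($d{\left(J,L \right)} = \sqrt{5^{2} + \left(-5\right)^{2}} J + 4 L = \sqrt{25 + 25} J + 4 L = \sqrt{50} J + 4 L = 5 \sqrt{2} J + 4 L = 5 J \sqrt{2} + 4 L = 4 L + 5 J \sqrt{2}$)
$\left(\left(-170 + c\right) + d{\left(-12,17 \right)}\right) \left(-26\right) = \left(\left(-170 - 26\right) + \left(4 \cdot 17 + 5 \left(-12\right) \sqrt{2}\right)\right) \left(-26\right) = \left(-196 + \left(68 - 60 \sqrt{2}\right)\right) \left(-26\right) = \left(-128 - 60 \sqrt{2}\right) \left(-26\right) = 3328 + 1560 \sqrt{2}$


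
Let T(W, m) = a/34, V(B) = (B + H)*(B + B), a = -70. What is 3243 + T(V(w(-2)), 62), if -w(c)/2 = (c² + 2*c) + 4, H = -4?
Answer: 55096/17 ≈ 3240.9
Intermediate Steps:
w(c) = -8 - 4*c - 2*c² (w(c) = -2*((c² + 2*c) + 4) = -2*(4 + c² + 2*c) = -8 - 4*c - 2*c²)
V(B) = 2*B*(-4 + B) (V(B) = (B - 4)*(B + B) = (-4 + B)*(2*B) = 2*B*(-4 + B))
T(W, m) = -35/17 (T(W, m) = -70/34 = -70*1/34 = -35/17)
3243 + T(V(w(-2)), 62) = 3243 - 35/17 = 55096/17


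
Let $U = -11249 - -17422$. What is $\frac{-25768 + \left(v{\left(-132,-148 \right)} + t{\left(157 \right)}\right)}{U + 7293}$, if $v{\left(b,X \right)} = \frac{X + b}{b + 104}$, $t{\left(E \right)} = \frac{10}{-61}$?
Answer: $- \frac{785624}{410713} \approx -1.9128$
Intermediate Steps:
$U = 6173$ ($U = -11249 + 17422 = 6173$)
$t{\left(E \right)} = - \frac{10}{61}$ ($t{\left(E \right)} = 10 \left(- \frac{1}{61}\right) = - \frac{10}{61}$)
$v{\left(b,X \right)} = \frac{X + b}{104 + b}$
$\frac{-25768 + \left(v{\left(-132,-148 \right)} + t{\left(157 \right)}\right)}{U + 7293} = \frac{-25768 - \left(\frac{10}{61} - \frac{-148 - 132}{104 - 132}\right)}{6173 + 7293} = \frac{-25768 - \left(\frac{10}{61} - \frac{1}{-28} \left(-280\right)\right)}{13466} = \left(-25768 - - \frac{600}{61}\right) \frac{1}{13466} = \left(-25768 + \left(10 - \frac{10}{61}\right)\right) \frac{1}{13466} = \left(-25768 + \frac{600}{61}\right) \frac{1}{13466} = \left(- \frac{1571248}{61}\right) \frac{1}{13466} = - \frac{785624}{410713}$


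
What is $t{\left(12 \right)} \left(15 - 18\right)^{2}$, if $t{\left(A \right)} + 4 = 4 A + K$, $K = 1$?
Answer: $405$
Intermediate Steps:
$t{\left(A \right)} = -3 + 4 A$ ($t{\left(A \right)} = -4 + \left(4 A + 1\right) = -4 + \left(1 + 4 A\right) = -3 + 4 A$)
$t{\left(12 \right)} \left(15 - 18\right)^{2} = \left(-3 + 4 \cdot 12\right) \left(15 - 18\right)^{2} = \left(-3 + 48\right) \left(-3\right)^{2} = 45 \cdot 9 = 405$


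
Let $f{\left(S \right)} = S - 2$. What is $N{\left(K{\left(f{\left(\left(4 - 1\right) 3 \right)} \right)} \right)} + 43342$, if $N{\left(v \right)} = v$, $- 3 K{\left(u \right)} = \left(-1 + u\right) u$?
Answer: $43328$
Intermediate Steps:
$f{\left(S \right)} = -2 + S$
$K{\left(u \right)} = - \frac{u \left(-1 + u\right)}{3}$ ($K{\left(u \right)} = - \frac{\left(-1 + u\right) u}{3} = - \frac{u \left(-1 + u\right)}{3}$)
$N{\left(K{\left(f{\left(\left(4 - 1\right) 3 \right)} \right)} \right)} + 43342 = \frac{\left(-2 + \left(4 - 1\right) 3\right) \left(1 - \left(-2 + \left(4 - 1\right) 3\right)\right)}{3} + 43342 = \frac{\left(-2 + 3 \cdot 3\right) \left(1 - \left(-2 + 3 \cdot 3\right)\right)}{3} + 43342 = \frac{\left(-2 + 9\right) \left(1 - \left(-2 + 9\right)\right)}{3} + 43342 = \frac{1}{3} \cdot 7 \left(1 - 7\right) + 43342 = \frac{1}{3} \cdot 7 \left(-6\right) + 43342 = -14 + 43342 = 43328$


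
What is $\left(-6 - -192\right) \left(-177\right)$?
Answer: $-32922$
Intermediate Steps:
$\left(-6 - -192\right) \left(-177\right) = \left(-6 + 192\right) \left(-177\right) = 186 \left(-177\right) = -32922$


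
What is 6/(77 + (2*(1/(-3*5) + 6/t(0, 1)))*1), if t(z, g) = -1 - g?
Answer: 90/1063 ≈ 0.084666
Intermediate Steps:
6/(77 + (2*(1/(-3*5) + 6/t(0, 1)))*1) = 6/(77 + (2*(1/(-3*5) + 6/(-1 - 1*1)))*1) = 6/(77 + (2*(1/(-15) + 6/(-1 - 1)))*1) = 6/(77 + (2*(1*(-1/15) + 6/(-2)))*1) = 6/(77 + (2*(-1/15 + 6*(-1/2)))*1) = 6/(77 + (2*(-1/15 - 3))*1) = 6/(77 + (2*(-46/15))*1) = 6/(77 - 92/15*1) = 6/(77 - 92/15) = 6/(1063/15) = 6*(15/1063) = 90/1063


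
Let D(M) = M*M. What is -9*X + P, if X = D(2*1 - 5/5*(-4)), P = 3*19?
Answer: -267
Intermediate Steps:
D(M) = M**2
P = 57
X = 36 (X = (2*1 - 5/5*(-4))**2 = (2 - 5*1/5*(-4))**2 = (2 - 1*(-4))**2 = (2 + 4)**2 = 6**2 = 36)
-9*X + P = -9*36 + 57 = -324 + 57 = -267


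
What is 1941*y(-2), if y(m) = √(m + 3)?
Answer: 1941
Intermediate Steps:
y(m) = √(3 + m)
1941*y(-2) = 1941*√(3 - 2) = 1941*√1 = 1941*1 = 1941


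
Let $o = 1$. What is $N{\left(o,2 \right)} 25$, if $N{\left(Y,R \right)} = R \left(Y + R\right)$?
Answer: $150$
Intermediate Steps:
$N{\left(Y,R \right)} = R \left(R + Y\right)$
$N{\left(o,2 \right)} 25 = 2 \left(2 + 1\right) 25 = 2 \cdot 3 \cdot 25 = 6 \cdot 25 = 150$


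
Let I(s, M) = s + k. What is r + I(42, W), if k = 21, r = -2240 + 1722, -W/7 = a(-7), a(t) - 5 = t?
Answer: -455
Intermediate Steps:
a(t) = 5 + t
W = 14 (W = -7*(5 - 7) = -7*(-2) = 14)
r = -518
I(s, M) = 21 + s (I(s, M) = s + 21 = 21 + s)
r + I(42, W) = -518 + (21 + 42) = -518 + 63 = -455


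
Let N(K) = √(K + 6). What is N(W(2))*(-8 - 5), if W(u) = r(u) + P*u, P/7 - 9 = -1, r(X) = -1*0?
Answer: -13*√118 ≈ -141.22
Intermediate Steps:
r(X) = 0
P = 56 (P = 63 + 7*(-1) = 63 - 7 = 56)
W(u) = 56*u (W(u) = 0 + 56*u = 56*u)
N(K) = √(6 + K)
N(W(2))*(-8 - 5) = √(6 + 56*2)*(-8 - 5) = √(6 + 112)*(-13) = √118*(-13) = -13*√118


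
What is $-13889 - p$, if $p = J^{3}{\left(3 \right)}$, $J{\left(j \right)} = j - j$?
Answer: $-13889$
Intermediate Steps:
$J{\left(j \right)} = 0$
$p = 0$ ($p = 0^{3} = 0$)
$-13889 - p = -13889 - 0 = -13889 + 0 = -13889$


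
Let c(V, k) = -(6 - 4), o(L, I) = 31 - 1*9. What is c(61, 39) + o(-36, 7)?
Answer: 20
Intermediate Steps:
o(L, I) = 22 (o(L, I) = 31 - 9 = 22)
c(V, k) = -2 (c(V, k) = -1*2 = -2)
c(61, 39) + o(-36, 7) = -2 + 22 = 20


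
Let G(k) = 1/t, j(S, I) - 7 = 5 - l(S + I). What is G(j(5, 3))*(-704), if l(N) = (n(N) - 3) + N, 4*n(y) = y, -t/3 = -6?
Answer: -352/9 ≈ -39.111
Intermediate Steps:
t = 18 (t = -3*(-6) = 18)
n(y) = y/4
l(N) = -3 + 5*N/4 (l(N) = (N/4 - 3) + N = (-3 + N/4) + N = -3 + 5*N/4)
j(S, I) = 15 - 5*I/4 - 5*S/4 (j(S, I) = 7 + (5 - (-3 + 5*(S + I)/4)) = 7 + (5 - (-3 + 5*(I + S)/4)) = 7 + (5 - (-3 + (5*I/4 + 5*S/4))) = 7 + (5 - (-3 + 5*I/4 + 5*S/4)) = 7 + (5 + (3 - 5*I/4 - 5*S/4)) = 7 + (8 - 5*I/4 - 5*S/4) = 15 - 5*I/4 - 5*S/4)
G(k) = 1/18
G(j(5, 3))*(-704) = (1/18)*(-704) = -352/9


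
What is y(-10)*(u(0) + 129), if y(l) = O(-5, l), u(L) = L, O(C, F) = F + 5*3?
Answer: 645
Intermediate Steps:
O(C, F) = 15 + F (O(C, F) = F + 15 = 15 + F)
y(l) = 15 + l
y(-10)*(u(0) + 129) = (15 - 10)*(0 + 129) = 5*129 = 645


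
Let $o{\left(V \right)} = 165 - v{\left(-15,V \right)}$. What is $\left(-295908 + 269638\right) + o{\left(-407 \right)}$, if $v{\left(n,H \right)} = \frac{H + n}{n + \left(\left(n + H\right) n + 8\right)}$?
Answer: $- \frac{165061493}{6323} \approx -26105.0$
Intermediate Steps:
$v{\left(n,H \right)} = \frac{H + n}{8 + n + n \left(H + n\right)}$ ($v{\left(n,H \right)} = \frac{H + n}{n + \left(\left(H + n\right) n + 8\right)} = \frac{H + n}{n + \left(n \left(H + n\right) + 8\right)} = \frac{H + n}{n + \left(8 + n \left(H + n\right)\right)} = \frac{H + n}{8 + n + n \left(H + n\right)}$)
$o{\left(V \right)} = 165 - \frac{-15 + V}{218 - 15 V}$ ($o{\left(V \right)} = 165 - \frac{V - 15}{8 - 15 + \left(-15\right)^{2} + V \left(-15\right)} = 165 - \frac{-15 + V}{8 - 15 + 225 - 15 V} = 165 - \frac{-15 + V}{218 - 15 V}$)
$\left(-295908 + 269638\right) + o{\left(-407 \right)} = \left(-295908 + 269638\right) + \frac{35985 - -1007732}{218 - -6105} = -26270 + \frac{35985 + 1007732}{218 + 6105} = -26270 + \frac{1}{6323} \cdot 1043717 = -26270 + \frac{1043717}{6323} = - \frac{165061493}{6323}$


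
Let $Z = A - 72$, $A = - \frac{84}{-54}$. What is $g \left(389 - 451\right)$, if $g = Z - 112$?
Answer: $\frac{101804}{9} \approx 11312.0$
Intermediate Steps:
$A = \frac{14}{9}$ ($A = \left(-84\right) \left(- \frac{1}{54}\right) = \frac{14}{9} \approx 1.5556$)
$Z = - \frac{634}{9}$ ($Z = \frac{14}{9} - 72 = - \frac{634}{9} \approx -70.444$)
$g = - \frac{1642}{9}$ ($g = - \frac{634}{9} - 112 = - \frac{1642}{9} \approx -182.44$)
$g \left(389 - 451\right) = - \frac{1642 \left(389 - 451\right)}{9} = \left(- \frac{1642}{9}\right) \left(-62\right) = \frac{101804}{9}$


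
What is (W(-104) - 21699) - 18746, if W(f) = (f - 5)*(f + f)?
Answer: -17773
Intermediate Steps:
W(f) = 2*f*(-5 + f) (W(f) = (-5 + f)*(2*f) = 2*f*(-5 + f))
(W(-104) - 21699) - 18746 = (2*(-104)*(-5 - 104) - 21699) - 18746 = (2*(-104)*(-109) - 21699) - 18746 = (22672 - 21699) - 18746 = 973 - 18746 = -17773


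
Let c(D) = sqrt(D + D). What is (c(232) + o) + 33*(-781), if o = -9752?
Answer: -35525 + 4*sqrt(29) ≈ -35503.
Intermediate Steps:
c(D) = sqrt(2)*sqrt(D) (c(D) = sqrt(2*D) = sqrt(2)*sqrt(D))
(c(232) + o) + 33*(-781) = (sqrt(2)*sqrt(232) - 9752) + 33*(-781) = (sqrt(2)*(2*sqrt(58)) - 9752) - 25773 = (4*sqrt(29) - 9752) - 25773 = (-9752 + 4*sqrt(29)) - 25773 = -35525 + 4*sqrt(29)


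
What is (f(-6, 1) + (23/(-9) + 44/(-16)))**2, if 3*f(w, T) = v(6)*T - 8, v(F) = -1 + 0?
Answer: 89401/1296 ≈ 68.982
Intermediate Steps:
v(F) = -1
f(w, T) = -8/3 - T/3 (f(w, T) = (-T - 8)/3 = (-8 - T)/3 = -8/3 - T/3)
(f(-6, 1) + (23/(-9) + 44/(-16)))**2 = ((-8/3 - 1/3*1) + (23/(-9) + 44/(-16)))**2 = ((-8/3 - 1/3) + (23*(-1/9) + 44*(-1/16)))**2 = (-3 + (-23/9 - 11/4))**2 = (-3 - 191/36)**2 = (-299/36)**2 = 89401/1296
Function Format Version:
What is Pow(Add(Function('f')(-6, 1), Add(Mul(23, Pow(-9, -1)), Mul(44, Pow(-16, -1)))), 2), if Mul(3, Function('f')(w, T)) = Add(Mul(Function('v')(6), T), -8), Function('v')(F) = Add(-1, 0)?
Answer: Rational(89401, 1296) ≈ 68.982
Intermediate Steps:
Function('v')(F) = -1
Function('f')(w, T) = Add(Rational(-8, 3), Mul(Rational(-1, 3), T)) (Function('f')(w, T) = Mul(Rational(1, 3), Add(Mul(-1, T), -8)) = Mul(Rational(1, 3), Add(-8, Mul(-1, T))) = Add(Rational(-8, 3), Mul(Rational(-1, 3), T)))
Pow(Add(Function('f')(-6, 1), Add(Mul(23, Pow(-9, -1)), Mul(44, Pow(-16, -1)))), 2) = Pow(Add(Add(Rational(-8, 3), Mul(Rational(-1, 3), 1)), Add(Mul(23, Pow(-9, -1)), Mul(44, Pow(-16, -1)))), 2) = Pow(Add(Add(Rational(-8, 3), Rational(-1, 3)), Add(Mul(23, Rational(-1, 9)), Mul(44, Rational(-1, 16)))), 2) = Pow(Add(-3, Add(Rational(-23, 9), Rational(-11, 4))), 2) = Pow(Add(-3, Rational(-191, 36)), 2) = Pow(Rational(-299, 36), 2) = Rational(89401, 1296)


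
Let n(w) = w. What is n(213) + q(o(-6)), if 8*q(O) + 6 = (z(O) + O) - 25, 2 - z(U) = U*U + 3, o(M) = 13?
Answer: 379/2 ≈ 189.50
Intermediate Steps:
z(U) = -1 - U**2 (z(U) = 2 - (U*U + 3) = 2 - (U**2 + 3) = 2 - (3 + U**2) = 2 + (-3 - U**2) = -1 - U**2)
q(O) = -4 - O**2/8 + O/8 (q(O) = -3/4 + (((-1 - O**2) + O) - 25)/8 = -3/4 + ((-1 + O - O**2) - 25)/8 = -3/4 + (-26 + O - O**2)/8 = -3/4 + (-13/4 - O**2/8 + O/8) = -4 - O**2/8 + O/8)
n(213) + q(o(-6)) = 213 + (-4 - 1/8*13**2 + (1/8)*13) = 213 + (-4 - 1/8*169 + 13/8) = 213 + (-4 - 169/8 + 13/8) = 213 - 47/2 = 379/2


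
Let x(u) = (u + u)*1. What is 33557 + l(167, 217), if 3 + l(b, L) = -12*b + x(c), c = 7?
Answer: 31564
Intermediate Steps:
x(u) = 2*u (x(u) = (2*u)*1 = 2*u)
l(b, L) = 11 - 12*b (l(b, L) = -3 + (-12*b + 2*7) = -3 + (-12*b + 14) = -3 + (14 - 12*b) = 11 - 12*b)
33557 + l(167, 217) = 33557 + (11 - 12*167) = 33557 + (11 - 2004) = 33557 - 1993 = 31564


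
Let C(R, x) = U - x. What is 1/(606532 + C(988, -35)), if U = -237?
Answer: 1/606330 ≈ 1.6493e-6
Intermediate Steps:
C(R, x) = -237 - x
1/(606532 + C(988, -35)) = 1/(606532 + (-237 - 1*(-35))) = 1/(606532 + (-237 + 35)) = 1/(606532 - 202) = 1/606330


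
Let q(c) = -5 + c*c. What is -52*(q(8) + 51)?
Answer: -5720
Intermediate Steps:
q(c) = -5 + c²
-52*(q(8) + 51) = -52*((-5 + 8²) + 51) = -52*((-5 + 64) + 51) = -52*(59 + 51) = -52*110 = -5720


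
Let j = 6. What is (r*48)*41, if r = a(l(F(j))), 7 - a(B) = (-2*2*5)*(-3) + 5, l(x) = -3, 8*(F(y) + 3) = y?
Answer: -114144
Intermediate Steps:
F(y) = -3 + y/8
a(B) = -58 (a(B) = 7 - ((-2*2*5)*(-3) + 5) = 7 - (-4*5*(-3) + 5) = 7 - (-20*(-3) + 5) = 7 - (60 + 5) = 7 - 1*65 = 7 - 65 = -58)
r = -58
(r*48)*41 = -58*48*41 = -2784*41 = -114144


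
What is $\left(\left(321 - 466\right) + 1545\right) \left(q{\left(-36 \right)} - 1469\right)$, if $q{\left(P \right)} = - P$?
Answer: $-2006200$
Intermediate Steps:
$\left(\left(321 - 466\right) + 1545\right) \left(q{\left(-36 \right)} - 1469\right) = \left(\left(321 - 466\right) + 1545\right) \left(\left(-1\right) \left(-36\right) - 1469\right) = \left(-145 + 1545\right) \left(36 - 1469\right) = 1400 \left(-1433\right) = -2006200$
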